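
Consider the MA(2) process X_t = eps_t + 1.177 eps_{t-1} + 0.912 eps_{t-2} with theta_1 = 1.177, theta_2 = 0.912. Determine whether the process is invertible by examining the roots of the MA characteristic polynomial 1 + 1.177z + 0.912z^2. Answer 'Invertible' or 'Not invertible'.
\text{Invertible}

The MA(q) characteristic polynomial is P(z) = 1 + 1.177z + 0.912z^2.
Invertibility requires all roots to lie outside the unit circle, i.e. |z| > 1 for every root.
Set 1 + (1.177) z + (0.912) z^2 = 0, i.e. a z^2 + b z + c = 0 with a = 0.912, b = 1.177, c = 1.
Discriminant D = b^2 - 4ac = (1.177)^2 - 4*(0.912)*1 = 1.385329 - (3.648) = -2.262671.
D < 0, so the roots are the complex-conjugate pair z = (-b +/- i sqrt(-D)) / (2a) = -0.6453 +/- 0.8247i.
For a conjugate pair |z|^2 = z * conj(z) = (product of roots) = c/a = 1/(0.912) = 1.096491, so |z| = sqrt(1.096491) = 1.0471 for both roots.
Moduli of all roots: 1.0471, 1.0471.
All moduli strictly greater than 1? Yes.
Verdict: Invertible.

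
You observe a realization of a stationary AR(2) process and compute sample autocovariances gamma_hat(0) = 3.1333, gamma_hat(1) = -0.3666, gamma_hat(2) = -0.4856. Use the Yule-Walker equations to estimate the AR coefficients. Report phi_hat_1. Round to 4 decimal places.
\hat\phi_{1} = -0.1370

The Yule-Walker equations for an AR(p) process read, in matrix form,
  Gamma_p phi = r_p,   with   (Gamma_p)_{ij} = gamma(|i - j|),
                       (r_p)_i = gamma(i),   i,j = 1..p.
Substitute the sample gammas (Toeplitz matrix and right-hand side of size 2):
  Gamma_p = [[3.1333, -0.3666], [-0.3666, 3.1333]]
  r_p     = [-0.3666, -0.4856]
Written out:
  3.1333 phi_1 - 0.3666 phi_2 = -0.3666
  -0.3666 phi_1 + 3.1333 phi_2 = -0.4856
Solve by Cramer's rule:
  det = gamma(0)^2 - gamma(1)^2 = (3.1333)^2 - (-0.3666)^2 = 9.81756889 - 0.13439556 = 9.68317333
  phi_hat_1 = [gamma(1) gamma(0) - gamma(1) gamma(2)] / det = [(-0.3666)(3.1333) - (-0.3666)(-0.4856)] / 9.68317333 = -1.32668874 / 9.68317333 = -0.137
  phi_hat_2 = [gamma(0) gamma(2) - gamma(1)^2] / det = [(3.1333)(-0.4856) - (-0.3666)^2] / 9.68317333 = -1.65592604 / 9.68317333 = -0.171
So phi_hat = [-0.1370, -0.1710].
Therefore phi_hat_1 = -0.1370.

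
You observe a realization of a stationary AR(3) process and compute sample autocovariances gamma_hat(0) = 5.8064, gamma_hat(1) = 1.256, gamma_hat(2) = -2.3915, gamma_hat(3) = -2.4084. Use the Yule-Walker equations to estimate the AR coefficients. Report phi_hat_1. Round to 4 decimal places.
\hat\phi_{1} = 0.2030

The Yule-Walker equations for an AR(p) process read, in matrix form,
  Gamma_p phi = r_p,   with   (Gamma_p)_{ij} = gamma(|i - j|),
                       (r_p)_i = gamma(i),   i,j = 1..p.
Substitute the sample gammas (Toeplitz matrix and right-hand side of size 3):
  Gamma_p = [[5.8064, 1.256, -2.3915], [1.256, 5.8064, 1.256], [-2.3915, 1.256, 5.8064]]
  r_p     = [1.256, -2.3915, -2.4084]
Written out (R1..R3):
  (R1) 5.8064 phi_1 + 1.256 phi_2 - 2.3915 phi_3 = 1.256
  (R2) 1.256 phi_1 + 5.8064 phi_2 + 1.256 phi_3 = -2.3915
  (R3) -2.3915 phi_1 + 1.256 phi_2 + 5.8064 phi_3 = -2.4084
Gaussian elimination:
  R2 <- R2 - (1.256/5.8064) R1 = R2 - (0.216313) R1:  5.534711 phi_2 + 1.773313 phi_3 = -2.663189
  R3 <- R3 - (-2.3915/5.8064) R1 = R3 - (-0.411873) R1:  1.773313 phi_2 + 4.821405 phi_3 = -1.891087
  R3 <- R3 - (1.773313/5.534711) R2 = R3 - (0.320398) R2:  4.253239 phi_3 = -1.037806
Back-substitution:
  phi_hat_3 = -1.037806 / 4.253239 = -0.244004
  phi_hat_2 = (-2.663189 - (1.773313)(-0.244004)) / 5.534711 = -0.403001
  phi_hat_1 = (1.256 - (1.256)(-0.403001) - (-2.3915)(-0.244004)) / 5.8064 = 0.202989
So phi_hat = [0.2030, -0.4030, -0.2440].
Therefore phi_hat_1 = 0.2030.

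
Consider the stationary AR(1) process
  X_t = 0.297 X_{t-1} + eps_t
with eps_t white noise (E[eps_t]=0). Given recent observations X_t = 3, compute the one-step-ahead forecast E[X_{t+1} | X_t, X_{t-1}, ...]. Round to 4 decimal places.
E[X_{t+1} \mid \mathcal F_t] = 0.8910

For an AR(p) model X_t = c + sum_i phi_i X_{t-i} + eps_t, the
one-step-ahead conditional mean is
  E[X_{t+1} | X_t, ...] = c + sum_i phi_i X_{t+1-i}.
Substitute known values:
  E[X_{t+1} | ...] = (0.297) * (3)
                   = 0.8910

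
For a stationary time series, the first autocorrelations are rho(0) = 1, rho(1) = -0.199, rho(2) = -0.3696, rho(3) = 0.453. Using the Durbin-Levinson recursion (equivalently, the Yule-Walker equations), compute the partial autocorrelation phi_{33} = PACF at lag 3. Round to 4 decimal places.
\phi_{33} = 0.3350

The PACF at lag k is phi_{kk}, the last component of the solution
to the Yule-Walker system G_k phi = r_k where
  (G_k)_{ij} = rho(|i - j|), (r_k)_i = rho(i), i,j = 1..k.
Equivalently, Durbin-Levinson gives phi_{kk} iteratively:
  phi_{11} = rho(1)
  phi_{kk} = [rho(k) - sum_{j=1..k-1} phi_{k-1,j} rho(k-j)]
            / [1 - sum_{j=1..k-1} phi_{k-1,j} rho(j)],
  phi_{k,j} = phi_{k-1,j} - phi_{kk} phi_{k-1,k-j},  j = 1..k-1.
Step k = 1:
  phi_11 = rho(1) = -0.199.
Step k = 2:
  phi_22 = [rho(2) - phi_11 rho(1)] / [1 - phi_11 rho(1)] = [-0.3696 - (-0.199)(-0.199)] / [1 - (-0.199)(-0.199)]
         = -0.409201 / 0.960399 = -0.426074.
  Update: phi_21 = phi_11 - phi_22 phi_11 = -0.199 - (-0.426074)(-0.199) = -0.283789.
Step k = 3:
  phi_33 = [rho(3) - phi_21 rho(2) - phi_22 rho(1)] / [1 - phi_21 rho(1) - phi_22 rho(2)]
    numerator   = 0.453 - (-0.283789)(-0.3696) - (-0.426074)(-0.199) = 0.26332297
    denominator = 1 - (-0.283789)(-0.199) - (-0.426074)(-0.3696) = 0.78604911
  phi_33 = 0.26332297 / 0.78604911 = 0.335.
Therefore phi_{33} = 0.3350.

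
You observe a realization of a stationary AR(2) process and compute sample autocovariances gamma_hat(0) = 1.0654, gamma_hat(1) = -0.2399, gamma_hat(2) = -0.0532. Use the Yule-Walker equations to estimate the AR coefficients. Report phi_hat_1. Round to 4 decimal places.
\hat\phi_{1} = -0.2490

The Yule-Walker equations for an AR(p) process read, in matrix form,
  Gamma_p phi = r_p,   with   (Gamma_p)_{ij} = gamma(|i - j|),
                       (r_p)_i = gamma(i),   i,j = 1..p.
Substitute the sample gammas (Toeplitz matrix and right-hand side of size 2):
  Gamma_p = [[1.0654, -0.2399], [-0.2399, 1.0654]]
  r_p     = [-0.2399, -0.0532]
Written out:
  1.0654 phi_1 - 0.2399 phi_2 = -0.2399
  -0.2399 phi_1 + 1.0654 phi_2 = -0.0532
Solve by Cramer's rule:
  det = gamma(0)^2 - gamma(1)^2 = (1.0654)^2 - (-0.2399)^2 = 1.13507716 - 0.05755201 = 1.07752515
  phi_hat_1 = [gamma(1) gamma(0) - gamma(1) gamma(2)] / det = [(-0.2399)(1.0654) - (-0.2399)(-0.0532)] / 1.07752515 = -0.26835214 / 1.07752515 = -0.249
  phi_hat_2 = [gamma(0) gamma(2) - gamma(1)^2] / det = [(1.0654)(-0.0532) - (-0.2399)^2] / 1.07752515 = -0.11423129 / 1.07752515 = -0.106
So phi_hat = [-0.2490, -0.1060].
Therefore phi_hat_1 = -0.2490.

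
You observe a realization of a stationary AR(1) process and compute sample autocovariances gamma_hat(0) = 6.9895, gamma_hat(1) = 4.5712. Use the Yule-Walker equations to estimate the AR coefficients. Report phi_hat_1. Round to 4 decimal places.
\hat\phi_{1} = 0.6540

The Yule-Walker equations for an AR(p) process read, in matrix form,
  Gamma_p phi = r_p,   with   (Gamma_p)_{ij} = gamma(|i - j|),
                       (r_p)_i = gamma(i),   i,j = 1..p.
Substitute the sample gammas (Toeplitz matrix and right-hand side of size 1):
  Gamma_p = [[6.9895]]
  r_p     = [4.5712]
With p = 1 this is the single equation gamma(0) phi_1 = gamma(1):
  phi_hat_1 = gamma(1) / gamma(0) = 4.5712 / 6.9895 = 0.6540.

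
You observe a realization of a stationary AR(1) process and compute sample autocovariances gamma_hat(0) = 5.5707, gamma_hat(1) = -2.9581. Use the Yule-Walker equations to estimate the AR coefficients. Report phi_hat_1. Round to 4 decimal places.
\hat\phi_{1} = -0.5310

The Yule-Walker equations for an AR(p) process read, in matrix form,
  Gamma_p phi = r_p,   with   (Gamma_p)_{ij} = gamma(|i - j|),
                       (r_p)_i = gamma(i),   i,j = 1..p.
Substitute the sample gammas (Toeplitz matrix and right-hand side of size 1):
  Gamma_p = [[5.5707]]
  r_p     = [-2.9581]
With p = 1 this is the single equation gamma(0) phi_1 = gamma(1):
  phi_hat_1 = gamma(1) / gamma(0) = -2.9581 / 5.5707 = -0.5310.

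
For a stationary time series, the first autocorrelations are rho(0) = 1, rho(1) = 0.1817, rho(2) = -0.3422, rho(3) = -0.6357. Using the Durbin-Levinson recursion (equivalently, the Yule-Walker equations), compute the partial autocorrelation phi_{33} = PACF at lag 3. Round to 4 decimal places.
\phi_{33} = -0.5830

The PACF at lag k is phi_{kk}, the last component of the solution
to the Yule-Walker system G_k phi = r_k where
  (G_k)_{ij} = rho(|i - j|), (r_k)_i = rho(i), i,j = 1..k.
Equivalently, Durbin-Levinson gives phi_{kk} iteratively:
  phi_{11} = rho(1)
  phi_{kk} = [rho(k) - sum_{j=1..k-1} phi_{k-1,j} rho(k-j)]
            / [1 - sum_{j=1..k-1} phi_{k-1,j} rho(j)],
  phi_{k,j} = phi_{k-1,j} - phi_{kk} phi_{k-1,k-j},  j = 1..k-1.
Step k = 1:
  phi_11 = rho(1) = 0.1817.
Step k = 2:
  phi_22 = [rho(2) - phi_11 rho(1)] / [1 - phi_11 rho(1)] = [-0.3422 - (0.1817)(0.1817)] / [1 - (0.1817)(0.1817)]
         = -0.37521489 / 0.96698511 = -0.388026.
  Update: phi_21 = phi_11 - phi_22 phi_11 = 0.1817 - (-0.388026)(0.1817) = 0.252204.
Step k = 3:
  phi_33 = [rho(3) - phi_21 rho(2) - phi_22 rho(1)] / [1 - phi_21 rho(1) - phi_22 rho(2)]
    numerator   = -0.6357 - (0.252204)(-0.3422) - (-0.388026)(0.1817) = -0.47889148
    denominator = 1 - (0.252204)(0.1817) - (-0.388026)(-0.3422) = 0.82139216
  phi_33 = -0.47889148 / 0.82139216 = -0.583.
Therefore phi_{33} = -0.5830.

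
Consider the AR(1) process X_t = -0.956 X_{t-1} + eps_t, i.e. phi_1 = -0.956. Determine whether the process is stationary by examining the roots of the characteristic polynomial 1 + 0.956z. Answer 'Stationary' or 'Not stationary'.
\text{Stationary}

The AR(p) characteristic polynomial is P(z) = 1 + 0.956z.
Stationarity requires all roots to lie outside the unit circle, i.e. |z| > 1 for every root.
This is linear in z: 1 + (0.956) z = 0  =>  z = -1/(0.956) = -1.046025,  |z| = 1.046025.
Moduli of all roots: 1.0460.
All moduli strictly greater than 1? Yes.
Verdict: Stationary.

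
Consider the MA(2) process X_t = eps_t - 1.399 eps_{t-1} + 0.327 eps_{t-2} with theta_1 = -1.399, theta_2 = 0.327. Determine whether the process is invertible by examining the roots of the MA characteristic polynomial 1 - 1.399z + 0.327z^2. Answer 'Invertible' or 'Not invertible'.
\text{Not invertible}

The MA(q) characteristic polynomial is P(z) = 1 - 1.399z + 0.327z^2.
Invertibility requires all roots to lie outside the unit circle, i.e. |z| > 1 for every root.
Set 1 + (-1.399) z + (0.327) z^2 = 0, i.e. a z^2 + b z + c = 0 with a = 0.327, b = -1.399, c = 1.
Discriminant D = b^2 - 4ac = (-1.399)^2 - 4*(0.327)*1 = 1.957201 - (1.308) = 0.649201.
D >= 0, so the roots are real: z = (-b +/- sqrt(D)) / (2a) = (1.399 +/- 0.80573) / (0.654).
  z_1 = (1.399 + 0.80573) / (0.654) = 3.3711,   |z_1| = 3.3711.
  z_2 = (1.399 - 0.80573) / (0.654) = 0.9071,   |z_2| = 0.9071.
Moduli of all roots: 3.3711, 0.9071.
All moduli strictly greater than 1? No.
Verdict: Not invertible.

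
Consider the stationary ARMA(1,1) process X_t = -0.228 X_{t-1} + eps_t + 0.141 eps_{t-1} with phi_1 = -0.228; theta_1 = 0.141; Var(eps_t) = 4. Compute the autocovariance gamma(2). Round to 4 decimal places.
\gamma(2) = 0.0810

Multiply the model equation by X_{t-k} and take expectations. With theta_0 = psi_0 = 1 and psi_j the MA(infinity) weights, this gives
  gamma(k) - sum_i phi_i gamma(k-i) = c_k,
  c_k = sigma^2 * sum_{j=k..q} theta_j psi_{j-k}   (c_k = 0 for k > q),
using gamma(-m) = gamma(m).
psi-weights needed (psi_j = theta_j + sum_i phi_i psi_{j-i}):
  psi_1 = theta_1 + phi_1 = 0.141 + (-0.228) = -0.087
Right-hand sides:
  c_0 = sigma^2 (1 + theta_1 psi_1) = 4 * (1 + (0.141)(-0.087)) = 4 * 0.987733 = 3.950932
  c_1 = sigma^2 theta_1 = 4 * (0.141) = 0.564
  c_2 = 0
Equations for k = 0 and k = 1 (AR order 1):
  gamma(0) = phi_1 gamma(1) + c_0
  gamma(1) = phi_1 gamma(0) + c_1
Substituting the second into the first: gamma(0) (1 - phi_1^2) = c_0 + phi_1 c_1, so
  gamma(0) = (c_0 + phi_1 c_1) / (1 - phi_1^2) = (3.950932 + (-0.228)(0.564)) / (1 - (-0.228)^2) = 3.82234 / 0.948016 = 4.031936.
  gamma(1) = phi_1 gamma(0) + c_1 = (-0.228)(4.031936) + (0.564) = -0.355281.
For k = 2 (> q): gamma(2) = phi_1 gamma(1) = (-0.228)(-0.355281) = 0.081004.
Therefore gamma(2) = 0.0810 (to 4 decimal places).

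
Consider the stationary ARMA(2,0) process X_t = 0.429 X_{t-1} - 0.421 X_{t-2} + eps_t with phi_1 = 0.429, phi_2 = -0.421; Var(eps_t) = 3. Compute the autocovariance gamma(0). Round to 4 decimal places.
\gamma(0) = 4.0119

Multiply the model equation by X_{t-k} and take expectations. With theta_0 = psi_0 = 1 and psi_j the MA(infinity) weights, this gives
  gamma(k) - sum_i phi_i gamma(k-i) = c_k,
  c_k = sigma^2 * sum_{j=k..q} theta_j psi_{j-k}   (c_k = 0 for k > q),
using gamma(-m) = gamma(m).
Pure AR (q = 0): c_0 = sigma^2 = 3, c_k = 0 for k >= 1.
Equations for k = 0, 1, 2 (AR order 2, c_2 = 0):
  (E0) gamma(0) = phi_1 gamma(1) + phi_2 gamma(2) + c_0
  (E1) gamma(1) = phi_1 gamma(0) + phi_2 gamma(1) + c_1
  (E2) gamma(2) = phi_1 gamma(1) + phi_2 gamma(0)
From (E1): gamma(1) = A gamma(0) + B with
  A = phi_1 / (1 - phi_2) = 0.429 / 1.421 = 0.3019,   B = c_1 / (1 - phi_2) = 0 / 1.421 = 0.
Insert (E2) into (E0): gamma(0) (1 - phi_2^2) = phi_1 (1 + phi_2) gamma(1) + c_0.
  phi_1 (1 + phi_2) = (0.429)(0.579) = 0.248391,   1 - phi_2^2 = 0.822759.
Replace gamma(1) by A gamma(0) + B and collect gamma(0):
  gamma(0) [0.822759 - (0.248391)(0.3019)] = c_0 = 3
  gamma(0) * 0.74777 = 3
  gamma(0) = 3 / 0.74777 = 4.01193.
Therefore gamma(0) = 4.0119 (to 4 decimal places).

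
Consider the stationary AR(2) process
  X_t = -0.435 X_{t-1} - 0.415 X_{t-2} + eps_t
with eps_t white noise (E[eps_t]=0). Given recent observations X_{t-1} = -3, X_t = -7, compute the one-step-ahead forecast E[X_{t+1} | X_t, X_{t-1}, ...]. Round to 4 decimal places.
E[X_{t+1} \mid \mathcal F_t] = 4.2900

For an AR(p) model X_t = c + sum_i phi_i X_{t-i} + eps_t, the
one-step-ahead conditional mean is
  E[X_{t+1} | X_t, ...] = c + sum_i phi_i X_{t+1-i}.
Substitute known values:
  E[X_{t+1} | ...] = (-0.435) * (-7) + (-0.415) * (-3)
                   = 4.2900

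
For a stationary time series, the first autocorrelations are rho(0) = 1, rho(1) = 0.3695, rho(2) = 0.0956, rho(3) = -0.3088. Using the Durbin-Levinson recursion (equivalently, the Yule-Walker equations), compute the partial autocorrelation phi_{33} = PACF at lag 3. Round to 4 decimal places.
\phi_{33} = -0.3810

The PACF at lag k is phi_{kk}, the last component of the solution
to the Yule-Walker system G_k phi = r_k where
  (G_k)_{ij} = rho(|i - j|), (r_k)_i = rho(i), i,j = 1..k.
Equivalently, Durbin-Levinson gives phi_{kk} iteratively:
  phi_{11} = rho(1)
  phi_{kk} = [rho(k) - sum_{j=1..k-1} phi_{k-1,j} rho(k-j)]
            / [1 - sum_{j=1..k-1} phi_{k-1,j} rho(j)],
  phi_{k,j} = phi_{k-1,j} - phi_{kk} phi_{k-1,k-j},  j = 1..k-1.
Step k = 1:
  phi_11 = rho(1) = 0.3695.
Step k = 2:
  phi_22 = [rho(2) - phi_11 rho(1)] / [1 - phi_11 rho(1)] = [0.0956 - (0.3695)(0.3695)] / [1 - (0.3695)(0.3695)]
         = -0.04093025 / 0.86346975 = -0.047402.
  Update: phi_21 = phi_11 - phi_22 phi_11 = 0.3695 - (-0.047402)(0.3695) = 0.387015.
Step k = 3:
  phi_33 = [rho(3) - phi_21 rho(2) - phi_22 rho(1)] / [1 - phi_21 rho(1) - phi_22 rho(2)]
    numerator   = -0.3088 - (0.387015)(0.0956) - (-0.047402)(0.3695) = -0.32828358
    denominator = 1 - (0.387015)(0.3695) - (-0.047402)(0.0956) = 0.86152957
  phi_33 = -0.32828358 / 0.86152957 = -0.381.
Therefore phi_{33} = -0.3810.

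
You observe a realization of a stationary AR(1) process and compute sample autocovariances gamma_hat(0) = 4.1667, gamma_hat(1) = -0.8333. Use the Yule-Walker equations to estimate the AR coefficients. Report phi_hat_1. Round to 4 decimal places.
\hat\phi_{1} = -0.2000

The Yule-Walker equations for an AR(p) process read, in matrix form,
  Gamma_p phi = r_p,   with   (Gamma_p)_{ij} = gamma(|i - j|),
                       (r_p)_i = gamma(i),   i,j = 1..p.
Substitute the sample gammas (Toeplitz matrix and right-hand side of size 1):
  Gamma_p = [[4.1667]]
  r_p     = [-0.8333]
With p = 1 this is the single equation gamma(0) phi_1 = gamma(1):
  phi_hat_1 = gamma(1) / gamma(0) = -0.8333 / 4.1667 = -0.2000.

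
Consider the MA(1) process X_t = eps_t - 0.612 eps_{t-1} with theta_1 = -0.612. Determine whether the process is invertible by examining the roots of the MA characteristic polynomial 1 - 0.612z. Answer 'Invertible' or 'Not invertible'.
\text{Invertible}

The MA(q) characteristic polynomial is P(z) = 1 - 0.612z.
Invertibility requires all roots to lie outside the unit circle, i.e. |z| > 1 for every root.
This is linear in z: 1 + (-0.612) z = 0  =>  z = -1/(-0.612) = 1.633987,  |z| = 1.633987.
Moduli of all roots: 1.6340.
All moduli strictly greater than 1? Yes.
Verdict: Invertible.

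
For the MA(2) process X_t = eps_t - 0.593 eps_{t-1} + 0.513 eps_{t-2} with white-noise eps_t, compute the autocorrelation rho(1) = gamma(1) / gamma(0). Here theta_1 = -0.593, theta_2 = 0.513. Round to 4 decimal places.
\rho(1) = -0.5556

For an MA(q) process with theta_0 = 1, the autocovariance is
  gamma(k) = sigma^2 * sum_{i=0..q-k} theta_i * theta_{i+k},
and rho(k) = gamma(k) / gamma(0). Sigma^2 cancels.
  numerator   = (1)*(-0.593) + (-0.593)*(0.513) = -0.897209.
  denominator = (1)^2 + (-0.593)^2 + (0.513)^2 = 1.614818.
  rho(1) = -0.897209 / 1.614818 = -0.5556.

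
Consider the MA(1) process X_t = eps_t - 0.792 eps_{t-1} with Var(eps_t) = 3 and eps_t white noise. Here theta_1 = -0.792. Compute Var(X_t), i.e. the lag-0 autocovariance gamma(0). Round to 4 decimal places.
\gamma(0) = 4.8818

For an MA(q) process X_t = eps_t + sum_i theta_i eps_{t-i} with
Var(eps_t) = sigma^2, the variance is
  gamma(0) = sigma^2 * (1 + sum_i theta_i^2).
  sum_i theta_i^2 = (-0.792)^2 = 0.627264.
  gamma(0) = 3 * (1 + 0.627264) = 3 * 1.627264 = 4.881792, which rounds to 4.8818.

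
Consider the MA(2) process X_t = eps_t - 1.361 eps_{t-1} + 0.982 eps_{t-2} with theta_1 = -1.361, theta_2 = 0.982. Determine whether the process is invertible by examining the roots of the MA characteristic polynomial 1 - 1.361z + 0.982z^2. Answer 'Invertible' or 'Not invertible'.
\text{Invertible}

The MA(q) characteristic polynomial is P(z) = 1 - 1.361z + 0.982z^2.
Invertibility requires all roots to lie outside the unit circle, i.e. |z| > 1 for every root.
Set 1 + (-1.361) z + (0.982) z^2 = 0, i.e. a z^2 + b z + c = 0 with a = 0.982, b = -1.361, c = 1.
Discriminant D = b^2 - 4ac = (-1.361)^2 - 4*(0.982)*1 = 1.852321 - (3.928) = -2.075679.
D < 0, so the roots are the complex-conjugate pair z = (-b +/- i sqrt(-D)) / (2a) = 0.693 +/- 0.7336i.
For a conjugate pair |z|^2 = z * conj(z) = (product of roots) = c/a = 1/(0.982) = 1.01833, so |z| = sqrt(1.01833) = 1.0091 for both roots.
Moduli of all roots: 1.0091, 1.0091.
All moduli strictly greater than 1? Yes.
Verdict: Invertible.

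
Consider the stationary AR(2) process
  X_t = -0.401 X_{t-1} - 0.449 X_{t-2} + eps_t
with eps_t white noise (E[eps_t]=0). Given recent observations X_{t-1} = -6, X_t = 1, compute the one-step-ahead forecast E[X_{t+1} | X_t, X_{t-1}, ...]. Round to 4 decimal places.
E[X_{t+1} \mid \mathcal F_t] = 2.2930

For an AR(p) model X_t = c + sum_i phi_i X_{t-i} + eps_t, the
one-step-ahead conditional mean is
  E[X_{t+1} | X_t, ...] = c + sum_i phi_i X_{t+1-i}.
Substitute known values:
  E[X_{t+1} | ...] = (-0.401) * (1) + (-0.449) * (-6)
                   = 2.2930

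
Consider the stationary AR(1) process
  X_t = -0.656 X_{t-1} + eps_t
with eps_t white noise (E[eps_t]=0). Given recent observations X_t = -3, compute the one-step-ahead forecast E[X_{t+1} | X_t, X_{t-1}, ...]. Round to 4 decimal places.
E[X_{t+1} \mid \mathcal F_t] = 1.9680

For an AR(p) model X_t = c + sum_i phi_i X_{t-i} + eps_t, the
one-step-ahead conditional mean is
  E[X_{t+1} | X_t, ...] = c + sum_i phi_i X_{t+1-i}.
Substitute known values:
  E[X_{t+1} | ...] = (-0.656) * (-3)
                   = 1.9680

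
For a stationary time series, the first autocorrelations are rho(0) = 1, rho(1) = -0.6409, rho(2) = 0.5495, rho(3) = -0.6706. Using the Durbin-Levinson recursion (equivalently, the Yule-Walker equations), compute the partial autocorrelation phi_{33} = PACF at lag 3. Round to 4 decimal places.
\phi_{33} = -0.4500

The PACF at lag k is phi_{kk}, the last component of the solution
to the Yule-Walker system G_k phi = r_k where
  (G_k)_{ij} = rho(|i - j|), (r_k)_i = rho(i), i,j = 1..k.
Equivalently, Durbin-Levinson gives phi_{kk} iteratively:
  phi_{11} = rho(1)
  phi_{kk} = [rho(k) - sum_{j=1..k-1} phi_{k-1,j} rho(k-j)]
            / [1 - sum_{j=1..k-1} phi_{k-1,j} rho(j)],
  phi_{k,j} = phi_{k-1,j} - phi_{kk} phi_{k-1,k-j},  j = 1..k-1.
Step k = 1:
  phi_11 = rho(1) = -0.6409.
Step k = 2:
  phi_22 = [rho(2) - phi_11 rho(1)] / [1 - phi_11 rho(1)] = [0.5495 - (-0.6409)(-0.6409)] / [1 - (-0.6409)(-0.6409)]
         = 0.13874719 / 0.58924719 = 0.235465.
  Update: phi_21 = phi_11 - phi_22 phi_11 = -0.6409 - (0.235465)(-0.6409) = -0.48999.
Step k = 3:
  phi_33 = [rho(3) - phi_21 rho(2) - phi_22 rho(1)] / [1 - phi_21 rho(1) - phi_22 rho(2)]
    numerator   = -0.6706 - (-0.48999)(0.5495) - (0.235465)(-0.6409) = -0.25044066
    denominator = 1 - (-0.48999)(-0.6409) - (0.235465)(0.5495) = 0.55657706
  phi_33 = -0.25044066 / 0.55657706 = -0.45.
Therefore phi_{33} = -0.4500.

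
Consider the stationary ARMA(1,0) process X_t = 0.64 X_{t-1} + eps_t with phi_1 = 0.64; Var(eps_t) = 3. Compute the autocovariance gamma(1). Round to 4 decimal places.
\gamma(1) = 3.2520

Multiply the model equation by X_{t-k} and take expectations. With theta_0 = psi_0 = 1 and psi_j the MA(infinity) weights, this gives
  gamma(k) - sum_i phi_i gamma(k-i) = c_k,
  c_k = sigma^2 * sum_{j=k..q} theta_j psi_{j-k}   (c_k = 0 for k > q),
using gamma(-m) = gamma(m).
Pure AR (q = 0): c_0 = sigma^2 = 3, c_k = 0 for k >= 1.
Equations for k = 0 and k = 1 (AR order 1):
  gamma(0) = phi_1 gamma(1) + c_0
  gamma(1) = phi_1 gamma(0) + c_1
Substituting the second into the first: gamma(0) (1 - phi_1^2) = c_0 + phi_1 c_1, so
  gamma(0) = c_0 / (1 - phi_1^2) = 3 / (1 - (0.64)^2) = 3 / 0.5904 = 5.081301.
  gamma(1) = phi_1 gamma(0) = (0.64)(5.081301) = 3.252033.
Therefore gamma(1) = 3.2520 (to 4 decimal places).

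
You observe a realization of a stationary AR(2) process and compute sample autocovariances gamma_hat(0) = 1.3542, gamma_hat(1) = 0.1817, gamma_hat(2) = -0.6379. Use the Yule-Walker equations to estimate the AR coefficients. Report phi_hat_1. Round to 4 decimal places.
\hat\phi_{1} = 0.2010

The Yule-Walker equations for an AR(p) process read, in matrix form,
  Gamma_p phi = r_p,   with   (Gamma_p)_{ij} = gamma(|i - j|),
                       (r_p)_i = gamma(i),   i,j = 1..p.
Substitute the sample gammas (Toeplitz matrix and right-hand side of size 2):
  Gamma_p = [[1.3542, 0.1817], [0.1817, 1.3542]]
  r_p     = [0.1817, -0.6379]
Written out:
  1.3542 phi_1 + 0.1817 phi_2 = 0.1817
  0.1817 phi_1 + 1.3542 phi_2 = -0.6379
Solve by Cramer's rule:
  det = gamma(0)^2 - gamma(1)^2 = (1.3542)^2 - (0.1817)^2 = 1.83385764 - 0.03301489 = 1.80084275
  phi_hat_1 = [gamma(1) gamma(0) - gamma(1) gamma(2)] / det = [(0.1817)(1.3542) - (0.1817)(-0.6379)] / 1.80084275 = 0.36196457 / 1.80084275 = 0.201
  phi_hat_2 = [gamma(0) gamma(2) - gamma(1)^2] / det = [(1.3542)(-0.6379) - (0.1817)^2] / 1.80084275 = -0.89685907 / 1.80084275 = -0.498
So phi_hat = [0.2010, -0.4980].
Therefore phi_hat_1 = 0.2010.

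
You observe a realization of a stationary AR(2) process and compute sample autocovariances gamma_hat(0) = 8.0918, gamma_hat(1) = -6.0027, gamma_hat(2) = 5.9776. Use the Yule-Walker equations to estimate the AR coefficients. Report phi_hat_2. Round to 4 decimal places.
\hat\phi_{2} = 0.4190

The Yule-Walker equations for an AR(p) process read, in matrix form,
  Gamma_p phi = r_p,   with   (Gamma_p)_{ij} = gamma(|i - j|),
                       (r_p)_i = gamma(i),   i,j = 1..p.
Substitute the sample gammas (Toeplitz matrix and right-hand side of size 2):
  Gamma_p = [[8.0918, -6.0027], [-6.0027, 8.0918]]
  r_p     = [-6.0027, 5.9776]
Written out:
  8.0918 phi_1 - 6.0027 phi_2 = -6.0027
  -6.0027 phi_1 + 8.0918 phi_2 = 5.9776
Solve by Cramer's rule:
  det = gamma(0)^2 - gamma(1)^2 = (8.0918)^2 - (-6.0027)^2 = 65.47722724 - 36.03240729 = 29.44481995
  phi_hat_1 = [gamma(1) gamma(0) - gamma(1) gamma(2)] / det = [(-6.0027)(8.0918) - (-6.0027)(5.9776)] / 29.44481995 = -12.69090834 / 29.44481995 = -0.431
  phi_hat_2 = [gamma(0) gamma(2) - gamma(1)^2] / det = [(8.0918)(5.9776) - (-6.0027)^2] / 29.44481995 = 12.33713639 / 29.44481995 = 0.419
So phi_hat = [-0.4310, 0.4190].
Therefore phi_hat_2 = 0.4190.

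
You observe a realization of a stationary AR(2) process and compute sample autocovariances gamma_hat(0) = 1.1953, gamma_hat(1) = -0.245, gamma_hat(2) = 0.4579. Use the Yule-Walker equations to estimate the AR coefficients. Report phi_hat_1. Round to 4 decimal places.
\hat\phi_{1} = -0.1320

The Yule-Walker equations for an AR(p) process read, in matrix form,
  Gamma_p phi = r_p,   with   (Gamma_p)_{ij} = gamma(|i - j|),
                       (r_p)_i = gamma(i),   i,j = 1..p.
Substitute the sample gammas (Toeplitz matrix and right-hand side of size 2):
  Gamma_p = [[1.1953, -0.245], [-0.245, 1.1953]]
  r_p     = [-0.245, 0.4579]
Written out:
  1.1953 phi_1 - 0.245 phi_2 = -0.245
  -0.245 phi_1 + 1.1953 phi_2 = 0.4579
Solve by Cramer's rule:
  det = gamma(0)^2 - gamma(1)^2 = (1.1953)^2 - (-0.245)^2 = 1.42874209 - 0.060025 = 1.36871709
  phi_hat_1 = [gamma(1) gamma(0) - gamma(1) gamma(2)] / det = [(-0.245)(1.1953) - (-0.245)(0.4579)] / 1.36871709 = -0.180663 / 1.36871709 = -0.132
  phi_hat_2 = [gamma(0) gamma(2) - gamma(1)^2] / det = [(1.1953)(0.4579) - (-0.245)^2] / 1.36871709 = 0.48730287 / 1.36871709 = 0.356
So phi_hat = [-0.1320, 0.3560].
Therefore phi_hat_1 = -0.1320.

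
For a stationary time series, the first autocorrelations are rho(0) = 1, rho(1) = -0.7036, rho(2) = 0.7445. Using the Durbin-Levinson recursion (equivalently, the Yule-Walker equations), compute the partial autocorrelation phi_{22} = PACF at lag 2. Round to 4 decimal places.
\phi_{22} = 0.4940

The PACF at lag k is phi_{kk}, the last component of the solution
to the Yule-Walker system G_k phi = r_k where
  (G_k)_{ij} = rho(|i - j|), (r_k)_i = rho(i), i,j = 1..k.
Equivalently, Durbin-Levinson gives phi_{kk} iteratively:
  phi_{11} = rho(1)
  phi_{kk} = [rho(k) - sum_{j=1..k-1} phi_{k-1,j} rho(k-j)]
            / [1 - sum_{j=1..k-1} phi_{k-1,j} rho(j)],
  phi_{k,j} = phi_{k-1,j} - phi_{kk} phi_{k-1,k-j},  j = 1..k-1.
Step k = 1:
  phi_11 = rho(1) = -0.7036.
Step k = 2:
  phi_22 = [rho(2) - phi_11 rho(1)] / [1 - phi_11 rho(1)] = [0.7445 - (-0.7036)(-0.7036)] / [1 - (-0.7036)(-0.7036)]
         = 0.24944704 / 0.50494704 = 0.494.
Therefore phi_{22} = 0.4940.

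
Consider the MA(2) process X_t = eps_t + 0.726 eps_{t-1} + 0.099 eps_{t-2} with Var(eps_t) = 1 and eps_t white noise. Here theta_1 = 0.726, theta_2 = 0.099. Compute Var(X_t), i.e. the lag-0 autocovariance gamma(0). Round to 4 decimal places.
\gamma(0) = 1.5369

For an MA(q) process X_t = eps_t + sum_i theta_i eps_{t-i} with
Var(eps_t) = sigma^2, the variance is
  gamma(0) = sigma^2 * (1 + sum_i theta_i^2).
  sum_i theta_i^2 = (0.726)^2 + (0.099)^2 = 0.527076 + 0.009801 = 0.536877.
  gamma(0) = 1 * (1 + 0.536877) = 1 * 1.536877 = 1.536877, which rounds to 1.5369.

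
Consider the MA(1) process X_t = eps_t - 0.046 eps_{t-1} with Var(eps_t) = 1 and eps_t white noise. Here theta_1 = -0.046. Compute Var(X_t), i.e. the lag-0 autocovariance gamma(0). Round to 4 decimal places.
\gamma(0) = 1.0021

For an MA(q) process X_t = eps_t + sum_i theta_i eps_{t-i} with
Var(eps_t) = sigma^2, the variance is
  gamma(0) = sigma^2 * (1 + sum_i theta_i^2).
  sum_i theta_i^2 = (-0.046)^2 = 0.002116.
  gamma(0) = 1 * (1 + 0.002116) = 1 * 1.002116 = 1.002116, which rounds to 1.0021.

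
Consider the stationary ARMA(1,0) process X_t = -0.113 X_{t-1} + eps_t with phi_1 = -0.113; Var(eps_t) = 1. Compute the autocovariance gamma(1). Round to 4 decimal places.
\gamma(1) = -0.1145

Multiply the model equation by X_{t-k} and take expectations. With theta_0 = psi_0 = 1 and psi_j the MA(infinity) weights, this gives
  gamma(k) - sum_i phi_i gamma(k-i) = c_k,
  c_k = sigma^2 * sum_{j=k..q} theta_j psi_{j-k}   (c_k = 0 for k > q),
using gamma(-m) = gamma(m).
Pure AR (q = 0): c_0 = sigma^2 = 1, c_k = 0 for k >= 1.
Equations for k = 0 and k = 1 (AR order 1):
  gamma(0) = phi_1 gamma(1) + c_0
  gamma(1) = phi_1 gamma(0) + c_1
Substituting the second into the first: gamma(0) (1 - phi_1^2) = c_0 + phi_1 c_1, so
  gamma(0) = c_0 / (1 - phi_1^2) = 1 / (1 - (-0.113)^2) = 1 / 0.987231 = 1.012934.
  gamma(1) = phi_1 gamma(0) = (-0.113)(1.012934) = -0.114462.
Therefore gamma(1) = -0.1145 (to 4 decimal places).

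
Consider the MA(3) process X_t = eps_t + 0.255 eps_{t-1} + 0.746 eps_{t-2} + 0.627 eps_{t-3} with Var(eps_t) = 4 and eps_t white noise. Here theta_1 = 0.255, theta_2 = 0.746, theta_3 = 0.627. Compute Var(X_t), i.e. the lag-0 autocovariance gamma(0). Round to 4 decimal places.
\gamma(0) = 8.0587

For an MA(q) process X_t = eps_t + sum_i theta_i eps_{t-i} with
Var(eps_t) = sigma^2, the variance is
  gamma(0) = sigma^2 * (1 + sum_i theta_i^2).
  sum_i theta_i^2 = (0.255)^2 + (0.746)^2 + (0.627)^2 = 0.065025 + 0.556516 + 0.393129 = 1.01467.
  gamma(0) = 4 * (1 + 1.01467) = 4 * 2.01467 = 8.05868, which rounds to 8.0587.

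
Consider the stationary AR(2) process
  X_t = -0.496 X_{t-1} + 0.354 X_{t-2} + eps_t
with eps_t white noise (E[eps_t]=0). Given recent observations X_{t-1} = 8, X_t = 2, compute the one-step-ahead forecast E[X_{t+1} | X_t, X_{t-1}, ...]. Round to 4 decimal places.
E[X_{t+1} \mid \mathcal F_t] = 1.8400

For an AR(p) model X_t = c + sum_i phi_i X_{t-i} + eps_t, the
one-step-ahead conditional mean is
  E[X_{t+1} | X_t, ...] = c + sum_i phi_i X_{t+1-i}.
Substitute known values:
  E[X_{t+1} | ...] = (-0.496) * (2) + (0.354) * (8)
                   = 1.8400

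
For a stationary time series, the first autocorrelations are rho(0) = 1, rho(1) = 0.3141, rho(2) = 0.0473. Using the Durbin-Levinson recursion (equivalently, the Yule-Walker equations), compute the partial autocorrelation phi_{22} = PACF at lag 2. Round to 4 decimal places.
\phi_{22} = -0.0570

The PACF at lag k is phi_{kk}, the last component of the solution
to the Yule-Walker system G_k phi = r_k where
  (G_k)_{ij} = rho(|i - j|), (r_k)_i = rho(i), i,j = 1..k.
Equivalently, Durbin-Levinson gives phi_{kk} iteratively:
  phi_{11} = rho(1)
  phi_{kk} = [rho(k) - sum_{j=1..k-1} phi_{k-1,j} rho(k-j)]
            / [1 - sum_{j=1..k-1} phi_{k-1,j} rho(j)],
  phi_{k,j} = phi_{k-1,j} - phi_{kk} phi_{k-1,k-j},  j = 1..k-1.
Step k = 1:
  phi_11 = rho(1) = 0.3141.
Step k = 2:
  phi_22 = [rho(2) - phi_11 rho(1)] / [1 - phi_11 rho(1)] = [0.0473 - (0.3141)(0.3141)] / [1 - (0.3141)(0.3141)]
         = -0.05135881 / 0.90134119 = -0.057.
Therefore phi_{22} = -0.0570.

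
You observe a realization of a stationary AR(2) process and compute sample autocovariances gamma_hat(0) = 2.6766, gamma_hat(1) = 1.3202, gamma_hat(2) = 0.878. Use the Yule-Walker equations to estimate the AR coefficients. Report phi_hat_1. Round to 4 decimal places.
\hat\phi_{1} = 0.4380

The Yule-Walker equations for an AR(p) process read, in matrix form,
  Gamma_p phi = r_p,   with   (Gamma_p)_{ij} = gamma(|i - j|),
                       (r_p)_i = gamma(i),   i,j = 1..p.
Substitute the sample gammas (Toeplitz matrix and right-hand side of size 2):
  Gamma_p = [[2.6766, 1.3202], [1.3202, 2.6766]]
  r_p     = [1.3202, 0.878]
Written out:
  2.6766 phi_1 + 1.3202 phi_2 = 1.3202
  1.3202 phi_1 + 2.6766 phi_2 = 0.878
Solve by Cramer's rule:
  det = gamma(0)^2 - gamma(1)^2 = (2.6766)^2 - (1.3202)^2 = 7.16418756 - 1.74292804 = 5.42125952
  phi_hat_1 = [gamma(1) gamma(0) - gamma(1) gamma(2)] / det = [(1.3202)(2.6766) - (1.3202)(0.878)] / 5.42125952 = 2.37451172 / 5.42125952 = 0.438
  phi_hat_2 = [gamma(0) gamma(2) - gamma(1)^2] / det = [(2.6766)(0.878) - (1.3202)^2] / 5.42125952 = 0.60712676 / 5.42125952 = 0.112
So phi_hat = [0.4380, 0.1120].
Therefore phi_hat_1 = 0.4380.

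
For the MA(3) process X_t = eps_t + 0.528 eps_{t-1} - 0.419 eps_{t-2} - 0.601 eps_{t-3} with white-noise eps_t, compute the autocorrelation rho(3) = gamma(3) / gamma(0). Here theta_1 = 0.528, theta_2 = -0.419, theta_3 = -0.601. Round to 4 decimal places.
\rho(3) = -0.3310

For an MA(q) process with theta_0 = 1, the autocovariance is
  gamma(k) = sigma^2 * sum_{i=0..q-k} theta_i * theta_{i+k},
and rho(k) = gamma(k) / gamma(0). Sigma^2 cancels.
  numerator   = (1)*(-0.601) = -0.601.
  denominator = (1)^2 + (0.528)^2 + (-0.419)^2 + (-0.601)^2 = 1.815546.
  rho(3) = -0.601 / 1.815546 = -0.3310.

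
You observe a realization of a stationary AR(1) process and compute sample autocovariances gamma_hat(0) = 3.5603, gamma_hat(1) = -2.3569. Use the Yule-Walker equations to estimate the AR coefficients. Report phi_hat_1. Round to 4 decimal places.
\hat\phi_{1} = -0.6620

The Yule-Walker equations for an AR(p) process read, in matrix form,
  Gamma_p phi = r_p,   with   (Gamma_p)_{ij} = gamma(|i - j|),
                       (r_p)_i = gamma(i),   i,j = 1..p.
Substitute the sample gammas (Toeplitz matrix and right-hand side of size 1):
  Gamma_p = [[3.5603]]
  r_p     = [-2.3569]
With p = 1 this is the single equation gamma(0) phi_1 = gamma(1):
  phi_hat_1 = gamma(1) / gamma(0) = -2.3569 / 3.5603 = -0.6620.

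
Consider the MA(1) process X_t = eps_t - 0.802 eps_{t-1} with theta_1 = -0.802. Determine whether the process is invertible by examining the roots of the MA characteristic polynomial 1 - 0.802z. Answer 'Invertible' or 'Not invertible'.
\text{Invertible}

The MA(q) characteristic polynomial is P(z) = 1 - 0.802z.
Invertibility requires all roots to lie outside the unit circle, i.e. |z| > 1 for every root.
This is linear in z: 1 + (-0.802) z = 0  =>  z = -1/(-0.802) = 1.246883,  |z| = 1.246883.
Moduli of all roots: 1.2469.
All moduli strictly greater than 1? Yes.
Verdict: Invertible.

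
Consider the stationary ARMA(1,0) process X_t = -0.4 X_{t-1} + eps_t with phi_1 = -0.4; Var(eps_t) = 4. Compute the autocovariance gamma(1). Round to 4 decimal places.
\gamma(1) = -1.9048

Multiply the model equation by X_{t-k} and take expectations. With theta_0 = psi_0 = 1 and psi_j the MA(infinity) weights, this gives
  gamma(k) - sum_i phi_i gamma(k-i) = c_k,
  c_k = sigma^2 * sum_{j=k..q} theta_j psi_{j-k}   (c_k = 0 for k > q),
using gamma(-m) = gamma(m).
Pure AR (q = 0): c_0 = sigma^2 = 4, c_k = 0 for k >= 1.
Equations for k = 0 and k = 1 (AR order 1):
  gamma(0) = phi_1 gamma(1) + c_0
  gamma(1) = phi_1 gamma(0) + c_1
Substituting the second into the first: gamma(0) (1 - phi_1^2) = c_0 + phi_1 c_1, so
  gamma(0) = c_0 / (1 - phi_1^2) = 4 / (1 - (-0.4)^2) = 4 / 0.84 = 4.761905.
  gamma(1) = phi_1 gamma(0) = (-0.4)(4.761905) = -1.904762.
Therefore gamma(1) = -1.9048 (to 4 decimal places).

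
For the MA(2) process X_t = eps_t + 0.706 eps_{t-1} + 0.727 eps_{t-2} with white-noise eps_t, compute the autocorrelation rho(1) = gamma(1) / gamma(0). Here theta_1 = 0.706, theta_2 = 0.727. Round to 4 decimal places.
\rho(1) = 0.6015

For an MA(q) process with theta_0 = 1, the autocovariance is
  gamma(k) = sigma^2 * sum_{i=0..q-k} theta_i * theta_{i+k},
and rho(k) = gamma(k) / gamma(0). Sigma^2 cancels.
  numerator   = (1)*(0.706) + (0.706)*(0.727) = 1.219262.
  denominator = (1)^2 + (0.706)^2 + (0.727)^2 = 2.026965.
  rho(1) = 1.219262 / 2.026965 = 0.6015.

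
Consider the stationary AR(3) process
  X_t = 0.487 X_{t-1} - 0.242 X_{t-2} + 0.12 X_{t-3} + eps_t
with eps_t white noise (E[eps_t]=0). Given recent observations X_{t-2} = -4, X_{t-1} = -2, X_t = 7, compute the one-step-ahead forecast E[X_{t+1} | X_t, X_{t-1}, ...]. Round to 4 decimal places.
E[X_{t+1} \mid \mathcal F_t] = 3.4130

For an AR(p) model X_t = c + sum_i phi_i X_{t-i} + eps_t, the
one-step-ahead conditional mean is
  E[X_{t+1} | X_t, ...] = c + sum_i phi_i X_{t+1-i}.
Substitute known values:
  E[X_{t+1} | ...] = (0.487) * (7) + (-0.242) * (-2) + (0.12) * (-4)
                   = 3.4130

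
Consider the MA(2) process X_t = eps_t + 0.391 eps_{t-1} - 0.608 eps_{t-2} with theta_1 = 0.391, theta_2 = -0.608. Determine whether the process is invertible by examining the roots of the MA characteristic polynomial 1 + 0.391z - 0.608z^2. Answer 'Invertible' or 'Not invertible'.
\text{Invertible}

The MA(q) characteristic polynomial is P(z) = 1 + 0.391z - 0.608z^2.
Invertibility requires all roots to lie outside the unit circle, i.e. |z| > 1 for every root.
Set 1 + (0.391) z + (-0.608) z^2 = 0, i.e. a z^2 + b z + c = 0 with a = -0.608, b = 0.391, c = 1.
Discriminant D = b^2 - 4ac = (0.391)^2 - 4*(-0.608)*1 = 0.152881 - (-2.432) = 2.584881.
D >= 0, so the roots are real: z = (-b +/- sqrt(D)) / (2a) = (-0.391 +/- 1.607757) / (-1.216).
  z_1 = (-0.391 + 1.607757) / (-1.216) = -1.0006,   |z_1| = 1.0006.
  z_2 = (-0.391 - 1.607757) / (-1.216) = 1.6437,   |z_2| = 1.6437.
Moduli of all roots: 1.0006, 1.6437.
All moduli strictly greater than 1? Yes.
Verdict: Invertible.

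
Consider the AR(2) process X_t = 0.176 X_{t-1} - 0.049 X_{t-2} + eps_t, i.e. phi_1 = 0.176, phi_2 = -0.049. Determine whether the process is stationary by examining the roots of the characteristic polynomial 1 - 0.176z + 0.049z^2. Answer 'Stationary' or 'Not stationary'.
\text{Stationary}

The AR(p) characteristic polynomial is P(z) = 1 - 0.176z + 0.049z^2.
Stationarity requires all roots to lie outside the unit circle, i.e. |z| > 1 for every root.
Set 1 + (-0.176) z + (0.049) z^2 = 0, i.e. a z^2 + b z + c = 0 with a = 0.049, b = -0.176, c = 1.
Discriminant D = b^2 - 4ac = (-0.176)^2 - 4*(0.049)*1 = 0.030976 - (0.196) = -0.165024.
D < 0, so the roots are the complex-conjugate pair z = (-b +/- i sqrt(-D)) / (2a) = 1.7959 +/- 4.1452i.
For a conjugate pair |z|^2 = z * conj(z) = (product of roots) = c/a = 1/(0.049) = 20.408163, so |z| = sqrt(20.408163) = 4.5175 for both roots.
Moduli of all roots: 4.5175, 4.5175.
All moduli strictly greater than 1? Yes.
Verdict: Stationary.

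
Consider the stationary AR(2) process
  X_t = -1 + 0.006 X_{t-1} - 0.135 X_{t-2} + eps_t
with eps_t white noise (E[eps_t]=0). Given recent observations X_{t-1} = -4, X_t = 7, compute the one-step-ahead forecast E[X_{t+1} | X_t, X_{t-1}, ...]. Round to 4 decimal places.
E[X_{t+1} \mid \mathcal F_t] = -0.4180

For an AR(p) model X_t = c + sum_i phi_i X_{t-i} + eps_t, the
one-step-ahead conditional mean is
  E[X_{t+1} | X_t, ...] = c + sum_i phi_i X_{t+1-i}.
Substitute known values:
  E[X_{t+1} | ...] = -1 + (0.006) * (7) + (-0.135) * (-4)
                   = -0.4180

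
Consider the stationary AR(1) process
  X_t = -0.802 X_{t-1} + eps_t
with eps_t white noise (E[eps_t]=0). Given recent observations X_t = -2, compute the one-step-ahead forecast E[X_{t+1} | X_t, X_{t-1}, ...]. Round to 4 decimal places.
E[X_{t+1} \mid \mathcal F_t] = 1.6040

For an AR(p) model X_t = c + sum_i phi_i X_{t-i} + eps_t, the
one-step-ahead conditional mean is
  E[X_{t+1} | X_t, ...] = c + sum_i phi_i X_{t+1-i}.
Substitute known values:
  E[X_{t+1} | ...] = (-0.802) * (-2)
                   = 1.6040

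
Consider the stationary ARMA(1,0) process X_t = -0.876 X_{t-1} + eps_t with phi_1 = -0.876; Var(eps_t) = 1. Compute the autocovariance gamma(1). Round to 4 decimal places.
\gamma(1) = -3.7657

Multiply the model equation by X_{t-k} and take expectations. With theta_0 = psi_0 = 1 and psi_j the MA(infinity) weights, this gives
  gamma(k) - sum_i phi_i gamma(k-i) = c_k,
  c_k = sigma^2 * sum_{j=k..q} theta_j psi_{j-k}   (c_k = 0 for k > q),
using gamma(-m) = gamma(m).
Pure AR (q = 0): c_0 = sigma^2 = 1, c_k = 0 for k >= 1.
Equations for k = 0 and k = 1 (AR order 1):
  gamma(0) = phi_1 gamma(1) + c_0
  gamma(1) = phi_1 gamma(0) + c_1
Substituting the second into the first: gamma(0) (1 - phi_1^2) = c_0 + phi_1 c_1, so
  gamma(0) = c_0 / (1 - phi_1^2) = 1 / (1 - (-0.876)^2) = 1 / 0.232624 = 4.298783.
  gamma(1) = phi_1 gamma(0) = (-0.876)(4.298783) = -3.765734.
Therefore gamma(1) = -3.7657 (to 4 decimal places).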